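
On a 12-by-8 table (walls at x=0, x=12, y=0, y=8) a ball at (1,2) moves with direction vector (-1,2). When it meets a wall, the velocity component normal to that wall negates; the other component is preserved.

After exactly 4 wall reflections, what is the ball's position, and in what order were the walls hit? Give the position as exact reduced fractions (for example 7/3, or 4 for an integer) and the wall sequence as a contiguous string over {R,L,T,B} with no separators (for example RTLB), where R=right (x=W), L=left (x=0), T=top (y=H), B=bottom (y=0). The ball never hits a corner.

Final position: (10,8)
Wall sequence: LTBT

1. t=1 → L at (0,4); v=(1,2)
2. t=2 → T at (2,8); v=(1,-2)
3. t=4 → B at (6,0); v=(1,2)
4. t=4 → T at (10,8); v=(1,-2)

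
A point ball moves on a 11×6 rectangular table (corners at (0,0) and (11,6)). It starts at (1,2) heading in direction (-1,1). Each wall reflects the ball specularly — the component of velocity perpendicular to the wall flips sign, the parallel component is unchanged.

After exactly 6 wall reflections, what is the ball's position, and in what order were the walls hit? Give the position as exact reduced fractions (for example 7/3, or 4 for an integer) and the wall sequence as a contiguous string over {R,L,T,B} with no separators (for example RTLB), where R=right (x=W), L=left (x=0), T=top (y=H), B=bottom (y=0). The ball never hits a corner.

Final position: (1,0)
Wall sequence: LTBRTB

1. t=1 → L at (0,3); v=(1,1)
2. t=3 → T at (3,6); v=(1,-1)
3. t=6 → B at (9,0); v=(1,1)
4. t=2 → R at (11,2); v=(-1,1)
5. t=4 → T at (7,6); v=(-1,-1)
6. t=6 → B at (1,0); v=(-1,1)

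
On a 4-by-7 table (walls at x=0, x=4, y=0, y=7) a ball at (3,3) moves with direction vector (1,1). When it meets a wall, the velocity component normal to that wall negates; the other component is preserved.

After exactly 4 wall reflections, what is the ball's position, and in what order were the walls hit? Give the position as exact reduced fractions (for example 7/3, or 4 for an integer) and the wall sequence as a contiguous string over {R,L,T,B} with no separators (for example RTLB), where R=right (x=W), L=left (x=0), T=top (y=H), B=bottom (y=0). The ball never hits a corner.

Final position: (4,2)
Wall sequence: RTLR

1. t=1 → R at (4,4); v=(-1,1)
2. t=3 → T at (1,7); v=(-1,-1)
3. t=1 → L at (0,6); v=(1,-1)
4. t=4 → R at (4,2); v=(-1,-1)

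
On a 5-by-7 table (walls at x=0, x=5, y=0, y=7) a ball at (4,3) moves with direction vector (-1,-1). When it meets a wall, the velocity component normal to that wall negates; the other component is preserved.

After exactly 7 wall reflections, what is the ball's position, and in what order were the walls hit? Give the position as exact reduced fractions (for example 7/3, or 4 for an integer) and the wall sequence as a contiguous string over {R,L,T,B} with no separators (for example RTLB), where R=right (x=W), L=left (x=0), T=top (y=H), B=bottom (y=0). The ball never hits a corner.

1. t=3 → B at (1,0); v=(-1,1)
2. t=1 → L at (0,1); v=(1,1)
3. t=5 → R at (5,6); v=(-1,1)
4. t=1 → T at (4,7); v=(-1,-1)
5. t=4 → L at (0,3); v=(1,-1)
6. t=3 → B at (3,0); v=(1,1)
7. t=2 → R at (5,2); v=(-1,1)

Final position: (5,2)
Wall sequence: BLRTLBR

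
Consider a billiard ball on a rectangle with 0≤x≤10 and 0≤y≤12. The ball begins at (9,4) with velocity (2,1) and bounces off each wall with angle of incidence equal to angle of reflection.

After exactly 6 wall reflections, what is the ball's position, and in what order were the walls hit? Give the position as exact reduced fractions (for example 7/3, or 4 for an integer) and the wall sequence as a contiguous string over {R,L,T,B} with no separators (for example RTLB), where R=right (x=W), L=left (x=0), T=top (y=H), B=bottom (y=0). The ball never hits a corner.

1. t=1/2 → R at (10,9/2); v=(-2,1)
2. t=5 → L at (0,19/2); v=(2,1)
3. t=5/2 → T at (5,12); v=(2,-1)
4. t=5/2 → R at (10,19/2); v=(-2,-1)
5. t=5 → L at (0,9/2); v=(2,-1)
6. t=9/2 → B at (9,0); v=(2,1)

Final position: (9,0)
Wall sequence: RLTRLB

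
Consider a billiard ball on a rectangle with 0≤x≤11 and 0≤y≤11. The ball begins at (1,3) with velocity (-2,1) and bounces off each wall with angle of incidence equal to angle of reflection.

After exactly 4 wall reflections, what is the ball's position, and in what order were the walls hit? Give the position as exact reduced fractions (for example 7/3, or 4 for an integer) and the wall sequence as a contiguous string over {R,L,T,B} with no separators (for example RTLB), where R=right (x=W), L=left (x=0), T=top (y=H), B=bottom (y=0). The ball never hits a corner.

1. t=1/2 → L at (0,7/2); v=(2,1)
2. t=11/2 → R at (11,9); v=(-2,1)
3. t=2 → T at (7,11); v=(-2,-1)
4. t=7/2 → L at (0,15/2); v=(2,-1)

Final position: (0,15/2)
Wall sequence: LRTL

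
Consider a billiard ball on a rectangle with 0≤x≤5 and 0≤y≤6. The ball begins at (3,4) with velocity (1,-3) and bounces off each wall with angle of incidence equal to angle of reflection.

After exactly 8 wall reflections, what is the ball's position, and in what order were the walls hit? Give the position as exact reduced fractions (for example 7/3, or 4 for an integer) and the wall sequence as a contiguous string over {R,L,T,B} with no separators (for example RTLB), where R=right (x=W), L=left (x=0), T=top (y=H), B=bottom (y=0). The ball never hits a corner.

Final position: (13/3,6)
Wall sequence: BRTBLTBT

1. t=4/3 → B at (13/3,0); v=(1,3)
2. t=2/3 → R at (5,2); v=(-1,3)
3. t=4/3 → T at (11/3,6); v=(-1,-3)
4. t=2 → B at (5/3,0); v=(-1,3)
5. t=5/3 → L at (0,5); v=(1,3)
6. t=1/3 → T at (1/3,6); v=(1,-3)
7. t=2 → B at (7/3,0); v=(1,3)
8. t=2 → T at (13/3,6); v=(1,-3)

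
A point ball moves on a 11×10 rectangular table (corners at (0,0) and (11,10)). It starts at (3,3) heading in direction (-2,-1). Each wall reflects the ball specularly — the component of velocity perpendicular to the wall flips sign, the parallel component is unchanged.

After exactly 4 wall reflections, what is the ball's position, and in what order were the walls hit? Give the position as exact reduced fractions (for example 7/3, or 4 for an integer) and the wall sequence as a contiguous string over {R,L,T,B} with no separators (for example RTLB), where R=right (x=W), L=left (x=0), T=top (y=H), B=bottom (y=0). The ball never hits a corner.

1. t=3/2 → L at (0,3/2); v=(2,-1)
2. t=3/2 → B at (3,0); v=(2,1)
3. t=4 → R at (11,4); v=(-2,1)
4. t=11/2 → L at (0,19/2); v=(2,1)

Final position: (0,19/2)
Wall sequence: LBRL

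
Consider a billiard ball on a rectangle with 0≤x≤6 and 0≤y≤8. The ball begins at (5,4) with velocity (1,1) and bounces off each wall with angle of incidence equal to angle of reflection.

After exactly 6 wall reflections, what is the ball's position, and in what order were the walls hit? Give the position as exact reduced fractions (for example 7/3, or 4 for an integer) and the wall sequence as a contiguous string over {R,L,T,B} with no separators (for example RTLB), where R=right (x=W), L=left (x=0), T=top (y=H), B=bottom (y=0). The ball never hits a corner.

1. t=1 → R at (6,5); v=(-1,1)
2. t=3 → T at (3,8); v=(-1,-1)
3. t=3 → L at (0,5); v=(1,-1)
4. t=5 → B at (5,0); v=(1,1)
5. t=1 → R at (6,1); v=(-1,1)
6. t=6 → L at (0,7); v=(1,1)

Final position: (0,7)
Wall sequence: RTLBRL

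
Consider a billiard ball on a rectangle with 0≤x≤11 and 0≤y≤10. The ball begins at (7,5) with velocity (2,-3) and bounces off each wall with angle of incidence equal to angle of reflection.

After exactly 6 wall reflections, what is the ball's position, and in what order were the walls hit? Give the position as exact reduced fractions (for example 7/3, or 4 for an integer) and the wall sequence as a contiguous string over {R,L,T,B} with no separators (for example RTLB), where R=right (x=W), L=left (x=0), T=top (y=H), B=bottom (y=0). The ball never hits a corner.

1. t=5/3 → B at (31/3,0); v=(2,3)
2. t=1/3 → R at (11,1); v=(-2,3)
3. t=3 → T at (5,10); v=(-2,-3)
4. t=5/2 → L at (0,5/2); v=(2,-3)
5. t=5/6 → B at (5/3,0); v=(2,3)
6. t=10/3 → T at (25/3,10); v=(2,-3)

Final position: (25/3,10)
Wall sequence: BRTLBT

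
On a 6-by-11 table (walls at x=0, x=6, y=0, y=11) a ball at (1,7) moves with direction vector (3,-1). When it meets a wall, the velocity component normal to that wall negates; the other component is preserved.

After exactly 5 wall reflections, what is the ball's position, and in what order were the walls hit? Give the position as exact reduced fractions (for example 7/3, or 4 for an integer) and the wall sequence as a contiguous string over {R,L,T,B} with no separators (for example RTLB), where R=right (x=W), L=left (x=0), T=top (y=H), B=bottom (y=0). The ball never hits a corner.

1. t=5/3 → R at (6,16/3); v=(-3,-1)
2. t=2 → L at (0,10/3); v=(3,-1)
3. t=2 → R at (6,4/3); v=(-3,-1)
4. t=4/3 → B at (2,0); v=(-3,1)
5. t=2/3 → L at (0,2/3); v=(3,1)

Final position: (0,2/3)
Wall sequence: RLRBL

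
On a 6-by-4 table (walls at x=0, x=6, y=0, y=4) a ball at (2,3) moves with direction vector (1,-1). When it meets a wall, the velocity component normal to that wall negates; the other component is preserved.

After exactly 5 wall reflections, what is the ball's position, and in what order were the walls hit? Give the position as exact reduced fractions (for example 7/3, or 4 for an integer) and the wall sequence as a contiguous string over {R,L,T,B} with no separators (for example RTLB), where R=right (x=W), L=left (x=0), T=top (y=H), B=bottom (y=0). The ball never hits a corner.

Final position: (1,0)
Wall sequence: BRTLB

1. t=3 → B at (5,0); v=(1,1)
2. t=1 → R at (6,1); v=(-1,1)
3. t=3 → T at (3,4); v=(-1,-1)
4. t=3 → L at (0,1); v=(1,-1)
5. t=1 → B at (1,0); v=(1,1)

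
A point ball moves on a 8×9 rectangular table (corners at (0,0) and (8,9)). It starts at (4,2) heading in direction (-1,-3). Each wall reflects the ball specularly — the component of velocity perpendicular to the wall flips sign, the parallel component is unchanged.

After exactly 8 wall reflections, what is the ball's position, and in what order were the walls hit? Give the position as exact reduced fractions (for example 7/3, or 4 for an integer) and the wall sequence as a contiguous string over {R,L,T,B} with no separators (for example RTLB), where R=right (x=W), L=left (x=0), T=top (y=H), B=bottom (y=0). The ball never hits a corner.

Final position: (13/3,9)
Wall sequence: BTLBTRBT

1. t=2/3 → B at (10/3,0); v=(-1,3)
2. t=3 → T at (1/3,9); v=(-1,-3)
3. t=1/3 → L at (0,8); v=(1,-3)
4. t=8/3 → B at (8/3,0); v=(1,3)
5. t=3 → T at (17/3,9); v=(1,-3)
6. t=7/3 → R at (8,2); v=(-1,-3)
7. t=2/3 → B at (22/3,0); v=(-1,3)
8. t=3 → T at (13/3,9); v=(-1,-3)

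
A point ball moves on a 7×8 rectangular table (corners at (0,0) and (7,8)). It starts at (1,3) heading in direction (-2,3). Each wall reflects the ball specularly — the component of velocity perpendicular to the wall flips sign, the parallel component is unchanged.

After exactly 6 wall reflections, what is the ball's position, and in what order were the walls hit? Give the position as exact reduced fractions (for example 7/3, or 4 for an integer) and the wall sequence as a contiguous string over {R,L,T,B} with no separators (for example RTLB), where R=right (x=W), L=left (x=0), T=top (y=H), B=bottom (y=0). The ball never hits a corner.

Final position: (0,13/2)
Wall sequence: LTRBTL

1. t=1/2 → L at (0,9/2); v=(2,3)
2. t=7/6 → T at (7/3,8); v=(2,-3)
3. t=7/3 → R at (7,1); v=(-2,-3)
4. t=1/3 → B at (19/3,0); v=(-2,3)
5. t=8/3 → T at (1,8); v=(-2,-3)
6. t=1/2 → L at (0,13/2); v=(2,-3)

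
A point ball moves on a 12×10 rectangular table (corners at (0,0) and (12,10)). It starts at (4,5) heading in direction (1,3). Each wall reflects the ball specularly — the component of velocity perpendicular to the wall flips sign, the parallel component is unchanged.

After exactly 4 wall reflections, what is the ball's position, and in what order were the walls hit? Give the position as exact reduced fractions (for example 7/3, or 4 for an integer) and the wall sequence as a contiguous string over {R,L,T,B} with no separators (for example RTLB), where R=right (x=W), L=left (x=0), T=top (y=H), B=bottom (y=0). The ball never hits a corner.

1. t=5/3 → T at (17/3,10); v=(1,-3)
2. t=10/3 → B at (9,0); v=(1,3)
3. t=3 → R at (12,9); v=(-1,3)
4. t=1/3 → T at (35/3,10); v=(-1,-3)

Final position: (35/3,10)
Wall sequence: TBRT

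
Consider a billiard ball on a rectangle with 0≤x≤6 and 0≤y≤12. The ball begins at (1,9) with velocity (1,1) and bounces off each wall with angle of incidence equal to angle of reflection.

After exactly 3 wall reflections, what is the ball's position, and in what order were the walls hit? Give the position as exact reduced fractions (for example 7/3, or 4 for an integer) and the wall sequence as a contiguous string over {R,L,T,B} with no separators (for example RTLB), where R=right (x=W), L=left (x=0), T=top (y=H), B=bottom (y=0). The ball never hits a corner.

1. t=3 → T at (4,12); v=(1,-1)
2. t=2 → R at (6,10); v=(-1,-1)
3. t=6 → L at (0,4); v=(1,-1)

Final position: (0,4)
Wall sequence: TRL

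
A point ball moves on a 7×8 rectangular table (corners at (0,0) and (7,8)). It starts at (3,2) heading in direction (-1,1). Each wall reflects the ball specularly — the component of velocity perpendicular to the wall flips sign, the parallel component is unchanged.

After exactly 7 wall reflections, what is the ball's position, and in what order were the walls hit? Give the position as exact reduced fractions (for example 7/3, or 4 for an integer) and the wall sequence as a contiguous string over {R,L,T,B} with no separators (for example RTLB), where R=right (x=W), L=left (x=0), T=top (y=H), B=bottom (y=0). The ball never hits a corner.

Final position: (7,6)
Wall sequence: LTRBLTR

1. t=3 → L at (0,5); v=(1,1)
2. t=3 → T at (3,8); v=(1,-1)
3. t=4 → R at (7,4); v=(-1,-1)
4. t=4 → B at (3,0); v=(-1,1)
5. t=3 → L at (0,3); v=(1,1)
6. t=5 → T at (5,8); v=(1,-1)
7. t=2 → R at (7,6); v=(-1,-1)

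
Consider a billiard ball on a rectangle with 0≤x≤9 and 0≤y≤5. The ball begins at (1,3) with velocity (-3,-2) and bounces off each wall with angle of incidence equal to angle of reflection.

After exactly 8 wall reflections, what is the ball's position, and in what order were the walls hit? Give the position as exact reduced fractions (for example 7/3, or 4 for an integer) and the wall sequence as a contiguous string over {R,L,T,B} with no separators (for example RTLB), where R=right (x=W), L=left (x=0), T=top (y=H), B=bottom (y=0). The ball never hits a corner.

1. t=1/3 → L at (0,7/3); v=(3,-2)
2. t=7/6 → B at (7/2,0); v=(3,2)
3. t=11/6 → R at (9,11/3); v=(-3,2)
4. t=2/3 → T at (7,5); v=(-3,-2)
5. t=7/3 → L at (0,1/3); v=(3,-2)
6. t=1/6 → B at (1/2,0); v=(3,2)
7. t=5/2 → T at (8,5); v=(3,-2)
8. t=1/3 → R at (9,13/3); v=(-3,-2)

Final position: (9,13/3)
Wall sequence: LBRTLBTR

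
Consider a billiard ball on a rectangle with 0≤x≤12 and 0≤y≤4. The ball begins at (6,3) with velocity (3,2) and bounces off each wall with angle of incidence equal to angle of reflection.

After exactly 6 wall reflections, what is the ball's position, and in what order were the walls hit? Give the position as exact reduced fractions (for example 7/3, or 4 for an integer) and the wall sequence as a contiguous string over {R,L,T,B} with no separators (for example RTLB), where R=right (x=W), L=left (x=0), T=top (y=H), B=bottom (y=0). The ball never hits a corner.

Final position: (3/2,0)
Wall sequence: TRBTLB

1. t=1/2 → T at (15/2,4); v=(3,-2)
2. t=3/2 → R at (12,1); v=(-3,-2)
3. t=1/2 → B at (21/2,0); v=(-3,2)
4. t=2 → T at (9/2,4); v=(-3,-2)
5. t=3/2 → L at (0,1); v=(3,-2)
6. t=1/2 → B at (3/2,0); v=(3,2)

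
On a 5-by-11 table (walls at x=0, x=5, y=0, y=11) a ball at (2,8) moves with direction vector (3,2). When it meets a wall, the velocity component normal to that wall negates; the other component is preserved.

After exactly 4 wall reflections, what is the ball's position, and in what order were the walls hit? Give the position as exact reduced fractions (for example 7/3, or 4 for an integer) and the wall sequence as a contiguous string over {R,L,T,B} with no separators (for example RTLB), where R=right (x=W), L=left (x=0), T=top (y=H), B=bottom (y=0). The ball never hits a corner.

Final position: (5,16/3)
Wall sequence: RTLR

1. t=1 → R at (5,10); v=(-3,2)
2. t=1/2 → T at (7/2,11); v=(-3,-2)
3. t=7/6 → L at (0,26/3); v=(3,-2)
4. t=5/3 → R at (5,16/3); v=(-3,-2)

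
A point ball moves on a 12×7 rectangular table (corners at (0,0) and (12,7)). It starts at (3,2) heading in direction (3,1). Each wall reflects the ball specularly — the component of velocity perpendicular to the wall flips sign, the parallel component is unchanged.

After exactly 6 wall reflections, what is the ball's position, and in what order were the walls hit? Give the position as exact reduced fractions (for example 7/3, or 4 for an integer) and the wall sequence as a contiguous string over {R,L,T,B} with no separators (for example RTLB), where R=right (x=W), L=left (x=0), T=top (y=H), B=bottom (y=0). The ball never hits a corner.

Final position: (0,3)
Wall sequence: RTLRBL

1. t=3 → R at (12,5); v=(-3,1)
2. t=2 → T at (6,7); v=(-3,-1)
3. t=2 → L at (0,5); v=(3,-1)
4. t=4 → R at (12,1); v=(-3,-1)
5. t=1 → B at (9,0); v=(-3,1)
6. t=3 → L at (0,3); v=(3,1)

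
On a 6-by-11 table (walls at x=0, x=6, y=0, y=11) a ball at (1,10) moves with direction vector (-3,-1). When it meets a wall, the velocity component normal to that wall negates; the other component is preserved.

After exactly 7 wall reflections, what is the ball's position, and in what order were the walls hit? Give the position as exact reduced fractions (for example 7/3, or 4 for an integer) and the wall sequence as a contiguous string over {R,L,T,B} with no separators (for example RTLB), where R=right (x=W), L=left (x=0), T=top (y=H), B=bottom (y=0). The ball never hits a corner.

Final position: (6,1/3)
Wall sequence: LRLRLBR

1. t=1/3 → L at (0,29/3); v=(3,-1)
2. t=2 → R at (6,23/3); v=(-3,-1)
3. t=2 → L at (0,17/3); v=(3,-1)
4. t=2 → R at (6,11/3); v=(-3,-1)
5. t=2 → L at (0,5/3); v=(3,-1)
6. t=5/3 → B at (5,0); v=(3,1)
7. t=1/3 → R at (6,1/3); v=(-3,1)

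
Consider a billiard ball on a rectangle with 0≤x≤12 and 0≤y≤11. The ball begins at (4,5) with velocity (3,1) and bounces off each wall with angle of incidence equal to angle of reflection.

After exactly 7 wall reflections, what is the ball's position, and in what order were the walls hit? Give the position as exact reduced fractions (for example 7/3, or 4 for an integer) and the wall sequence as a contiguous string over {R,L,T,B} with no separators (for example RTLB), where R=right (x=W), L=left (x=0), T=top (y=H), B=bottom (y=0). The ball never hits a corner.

1. t=8/3 → R at (12,23/3); v=(-3,1)
2. t=10/3 → T at (2,11); v=(-3,-1)
3. t=2/3 → L at (0,31/3); v=(3,-1)
4. t=4 → R at (12,19/3); v=(-3,-1)
5. t=4 → L at (0,7/3); v=(3,-1)
6. t=7/3 → B at (7,0); v=(3,1)
7. t=5/3 → R at (12,5/3); v=(-3,1)

Final position: (12,5/3)
Wall sequence: RTLRLBR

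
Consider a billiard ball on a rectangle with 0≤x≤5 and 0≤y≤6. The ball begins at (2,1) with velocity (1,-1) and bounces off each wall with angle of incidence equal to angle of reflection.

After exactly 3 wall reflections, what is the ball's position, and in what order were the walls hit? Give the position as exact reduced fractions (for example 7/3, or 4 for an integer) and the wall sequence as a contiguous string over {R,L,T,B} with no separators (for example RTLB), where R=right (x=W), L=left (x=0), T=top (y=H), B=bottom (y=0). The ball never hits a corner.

1. t=1 → B at (3,0); v=(1,1)
2. t=2 → R at (5,2); v=(-1,1)
3. t=4 → T at (1,6); v=(-1,-1)

Final position: (1,6)
Wall sequence: BRT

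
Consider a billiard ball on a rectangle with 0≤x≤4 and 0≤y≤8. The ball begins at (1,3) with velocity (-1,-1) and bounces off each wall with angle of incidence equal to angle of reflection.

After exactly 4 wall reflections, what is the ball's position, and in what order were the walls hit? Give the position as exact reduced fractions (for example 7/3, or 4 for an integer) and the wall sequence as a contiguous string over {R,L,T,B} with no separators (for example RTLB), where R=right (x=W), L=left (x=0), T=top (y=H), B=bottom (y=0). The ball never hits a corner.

1. t=1 → L at (0,2); v=(1,-1)
2. t=2 → B at (2,0); v=(1,1)
3. t=2 → R at (4,2); v=(-1,1)
4. t=4 → L at (0,6); v=(1,1)

Final position: (0,6)
Wall sequence: LBRL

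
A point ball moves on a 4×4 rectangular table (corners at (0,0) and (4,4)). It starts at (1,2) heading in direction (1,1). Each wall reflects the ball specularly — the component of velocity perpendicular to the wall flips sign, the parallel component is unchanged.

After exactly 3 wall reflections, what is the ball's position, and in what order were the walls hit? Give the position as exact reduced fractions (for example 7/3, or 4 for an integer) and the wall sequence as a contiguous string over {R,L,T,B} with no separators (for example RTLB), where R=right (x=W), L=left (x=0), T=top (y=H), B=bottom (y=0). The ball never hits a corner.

Final position: (1,0)
Wall sequence: TRB

1. t=2 → T at (3,4); v=(1,-1)
2. t=1 → R at (4,3); v=(-1,-1)
3. t=3 → B at (1,0); v=(-1,1)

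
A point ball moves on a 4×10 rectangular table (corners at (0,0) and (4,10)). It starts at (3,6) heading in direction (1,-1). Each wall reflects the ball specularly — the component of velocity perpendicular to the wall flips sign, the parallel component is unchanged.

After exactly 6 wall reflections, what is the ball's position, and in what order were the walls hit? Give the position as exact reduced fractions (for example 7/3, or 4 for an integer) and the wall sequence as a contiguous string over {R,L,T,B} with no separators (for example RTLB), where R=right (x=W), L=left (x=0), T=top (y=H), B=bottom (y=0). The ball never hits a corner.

Final position: (3,10)
Wall sequence: RLBRLT

1. t=1 → R at (4,5); v=(-1,-1)
2. t=4 → L at (0,1); v=(1,-1)
3. t=1 → B at (1,0); v=(1,1)
4. t=3 → R at (4,3); v=(-1,1)
5. t=4 → L at (0,7); v=(1,1)
6. t=3 → T at (3,10); v=(1,-1)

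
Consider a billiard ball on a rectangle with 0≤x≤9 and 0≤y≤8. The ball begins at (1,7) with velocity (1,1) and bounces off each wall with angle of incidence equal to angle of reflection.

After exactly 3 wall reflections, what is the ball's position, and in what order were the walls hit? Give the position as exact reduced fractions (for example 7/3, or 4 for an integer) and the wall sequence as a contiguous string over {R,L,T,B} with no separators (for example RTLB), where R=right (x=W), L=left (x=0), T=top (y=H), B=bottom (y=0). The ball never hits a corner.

1. t=1 → T at (2,8); v=(1,-1)
2. t=7 → R at (9,1); v=(-1,-1)
3. t=1 → B at (8,0); v=(-1,1)

Final position: (8,0)
Wall sequence: TRB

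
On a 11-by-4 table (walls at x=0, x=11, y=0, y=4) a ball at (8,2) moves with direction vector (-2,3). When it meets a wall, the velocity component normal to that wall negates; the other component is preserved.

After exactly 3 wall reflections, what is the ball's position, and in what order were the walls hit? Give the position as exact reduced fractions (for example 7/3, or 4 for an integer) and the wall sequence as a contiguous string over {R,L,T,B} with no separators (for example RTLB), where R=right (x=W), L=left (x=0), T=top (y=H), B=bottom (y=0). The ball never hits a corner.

Final position: (4/3,4)
Wall sequence: TBT

1. t=2/3 → T at (20/3,4); v=(-2,-3)
2. t=4/3 → B at (4,0); v=(-2,3)
3. t=4/3 → T at (4/3,4); v=(-2,-3)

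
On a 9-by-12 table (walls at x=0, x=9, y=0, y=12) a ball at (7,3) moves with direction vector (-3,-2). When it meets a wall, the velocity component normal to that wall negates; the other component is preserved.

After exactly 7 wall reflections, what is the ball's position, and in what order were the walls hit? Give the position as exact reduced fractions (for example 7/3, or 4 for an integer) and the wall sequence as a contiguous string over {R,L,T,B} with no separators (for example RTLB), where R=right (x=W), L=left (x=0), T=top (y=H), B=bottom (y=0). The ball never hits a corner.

1. t=3/2 → B at (5/2,0); v=(-3,2)
2. t=5/6 → L at (0,5/3); v=(3,2)
3. t=3 → R at (9,23/3); v=(-3,2)
4. t=13/6 → T at (5/2,12); v=(-3,-2)
5. t=5/6 → L at (0,31/3); v=(3,-2)
6. t=3 → R at (9,13/3); v=(-3,-2)
7. t=13/6 → B at (5/2,0); v=(-3,2)

Final position: (5/2,0)
Wall sequence: BLRTLRB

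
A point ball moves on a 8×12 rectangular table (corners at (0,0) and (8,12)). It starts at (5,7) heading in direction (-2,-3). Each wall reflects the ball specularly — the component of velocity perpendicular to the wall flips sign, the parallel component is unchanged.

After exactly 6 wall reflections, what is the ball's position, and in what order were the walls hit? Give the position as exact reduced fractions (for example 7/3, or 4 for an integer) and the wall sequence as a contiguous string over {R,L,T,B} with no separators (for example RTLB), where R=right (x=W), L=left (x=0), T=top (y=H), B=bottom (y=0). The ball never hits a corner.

1. t=7/3 → B at (1/3,0); v=(-2,3)
2. t=1/6 → L at (0,1/2); v=(2,3)
3. t=23/6 → T at (23/3,12); v=(2,-3)
4. t=1/6 → R at (8,23/2); v=(-2,-3)
5. t=23/6 → B at (1/3,0); v=(-2,3)
6. t=1/6 → L at (0,1/2); v=(2,3)

Final position: (0,1/2)
Wall sequence: BLTRBL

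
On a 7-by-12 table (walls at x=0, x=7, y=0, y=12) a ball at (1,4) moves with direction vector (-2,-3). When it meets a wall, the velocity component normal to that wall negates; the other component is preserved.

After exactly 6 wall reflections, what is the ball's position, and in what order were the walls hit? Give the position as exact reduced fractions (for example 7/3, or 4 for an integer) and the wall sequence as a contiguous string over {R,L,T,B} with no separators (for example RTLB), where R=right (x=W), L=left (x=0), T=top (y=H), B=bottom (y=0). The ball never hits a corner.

Final position: (11/3,0)
Wall sequence: LBRTLB

1. t=1/2 → L at (0,5/2); v=(2,-3)
2. t=5/6 → B at (5/3,0); v=(2,3)
3. t=8/3 → R at (7,8); v=(-2,3)
4. t=4/3 → T at (13/3,12); v=(-2,-3)
5. t=13/6 → L at (0,11/2); v=(2,-3)
6. t=11/6 → B at (11/3,0); v=(2,3)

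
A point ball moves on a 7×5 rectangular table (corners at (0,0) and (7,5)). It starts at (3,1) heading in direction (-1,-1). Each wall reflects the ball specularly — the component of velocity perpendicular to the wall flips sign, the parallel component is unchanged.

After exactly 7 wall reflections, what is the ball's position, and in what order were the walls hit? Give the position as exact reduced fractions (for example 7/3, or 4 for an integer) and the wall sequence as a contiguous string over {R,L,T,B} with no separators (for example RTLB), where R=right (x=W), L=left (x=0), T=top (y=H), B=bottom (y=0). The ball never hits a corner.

Final position: (0,4)
Wall sequence: BLTRBTL

1. t=1 → B at (2,0); v=(-1,1)
2. t=2 → L at (0,2); v=(1,1)
3. t=3 → T at (3,5); v=(1,-1)
4. t=4 → R at (7,1); v=(-1,-1)
5. t=1 → B at (6,0); v=(-1,1)
6. t=5 → T at (1,5); v=(-1,-1)
7. t=1 → L at (0,4); v=(1,-1)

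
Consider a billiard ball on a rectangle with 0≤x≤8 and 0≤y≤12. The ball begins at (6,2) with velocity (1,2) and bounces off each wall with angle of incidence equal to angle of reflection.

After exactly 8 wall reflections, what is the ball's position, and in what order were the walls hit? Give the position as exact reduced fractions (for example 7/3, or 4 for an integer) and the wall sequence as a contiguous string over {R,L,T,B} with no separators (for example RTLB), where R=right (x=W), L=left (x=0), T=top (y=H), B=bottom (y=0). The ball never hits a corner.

Final position: (0,6)
Wall sequence: RTLBTRBL

1. t=2 → R at (8,6); v=(-1,2)
2. t=3 → T at (5,12); v=(-1,-2)
3. t=5 → L at (0,2); v=(1,-2)
4. t=1 → B at (1,0); v=(1,2)
5. t=6 → T at (7,12); v=(1,-2)
6. t=1 → R at (8,10); v=(-1,-2)
7. t=5 → B at (3,0); v=(-1,2)
8. t=3 → L at (0,6); v=(1,2)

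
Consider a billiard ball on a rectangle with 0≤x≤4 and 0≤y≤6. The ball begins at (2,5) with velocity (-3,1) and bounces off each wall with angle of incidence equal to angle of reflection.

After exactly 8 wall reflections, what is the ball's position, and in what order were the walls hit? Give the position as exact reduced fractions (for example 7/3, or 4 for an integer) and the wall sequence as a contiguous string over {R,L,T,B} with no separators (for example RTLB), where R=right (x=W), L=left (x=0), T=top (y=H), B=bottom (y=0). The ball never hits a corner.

1. t=2/3 → L at (0,17/3); v=(3,1)
2. t=1/3 → T at (1,6); v=(3,-1)
3. t=1 → R at (4,5); v=(-3,-1)
4. t=4/3 → L at (0,11/3); v=(3,-1)
5. t=4/3 → R at (4,7/3); v=(-3,-1)
6. t=4/3 → L at (0,1); v=(3,-1)
7. t=1 → B at (3,0); v=(3,1)
8. t=1/3 → R at (4,1/3); v=(-3,1)

Final position: (4,1/3)
Wall sequence: LTRLRLBR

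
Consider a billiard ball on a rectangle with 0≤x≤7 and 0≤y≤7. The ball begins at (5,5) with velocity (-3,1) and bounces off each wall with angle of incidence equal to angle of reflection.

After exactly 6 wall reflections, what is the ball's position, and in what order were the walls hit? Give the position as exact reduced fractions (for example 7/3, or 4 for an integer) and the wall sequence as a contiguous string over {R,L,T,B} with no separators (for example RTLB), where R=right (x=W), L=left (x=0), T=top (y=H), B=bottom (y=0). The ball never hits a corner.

1. t=5/3 → L at (0,20/3); v=(3,1)
2. t=1/3 → T at (1,7); v=(3,-1)
3. t=2 → R at (7,5); v=(-3,-1)
4. t=7/3 → L at (0,8/3); v=(3,-1)
5. t=7/3 → R at (7,1/3); v=(-3,-1)
6. t=1/3 → B at (6,0); v=(-3,1)

Final position: (6,0)
Wall sequence: LTRLRB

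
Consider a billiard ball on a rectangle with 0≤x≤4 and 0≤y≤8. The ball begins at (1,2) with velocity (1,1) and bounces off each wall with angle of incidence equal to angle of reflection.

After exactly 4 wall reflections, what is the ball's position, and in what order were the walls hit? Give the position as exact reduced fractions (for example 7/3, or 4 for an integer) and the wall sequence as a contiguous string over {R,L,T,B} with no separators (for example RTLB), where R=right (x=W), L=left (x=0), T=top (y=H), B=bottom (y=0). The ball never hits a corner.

1. t=3 → R at (4,5); v=(-1,1)
2. t=3 → T at (1,8); v=(-1,-1)
3. t=1 → L at (0,7); v=(1,-1)
4. t=4 → R at (4,3); v=(-1,-1)

Final position: (4,3)
Wall sequence: RTLR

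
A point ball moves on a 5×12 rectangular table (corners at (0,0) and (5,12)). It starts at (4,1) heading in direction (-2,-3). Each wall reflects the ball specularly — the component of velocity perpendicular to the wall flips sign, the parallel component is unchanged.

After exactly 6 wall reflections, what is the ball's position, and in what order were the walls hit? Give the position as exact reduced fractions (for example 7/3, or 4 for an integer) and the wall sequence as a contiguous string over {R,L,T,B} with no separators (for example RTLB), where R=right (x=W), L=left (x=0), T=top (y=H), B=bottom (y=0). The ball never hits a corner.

Final position: (8/3,0)
Wall sequence: BLTRLB

1. t=1/3 → B at (10/3,0); v=(-2,3)
2. t=5/3 → L at (0,5); v=(2,3)
3. t=7/3 → T at (14/3,12); v=(2,-3)
4. t=1/6 → R at (5,23/2); v=(-2,-3)
5. t=5/2 → L at (0,4); v=(2,-3)
6. t=4/3 → B at (8/3,0); v=(2,3)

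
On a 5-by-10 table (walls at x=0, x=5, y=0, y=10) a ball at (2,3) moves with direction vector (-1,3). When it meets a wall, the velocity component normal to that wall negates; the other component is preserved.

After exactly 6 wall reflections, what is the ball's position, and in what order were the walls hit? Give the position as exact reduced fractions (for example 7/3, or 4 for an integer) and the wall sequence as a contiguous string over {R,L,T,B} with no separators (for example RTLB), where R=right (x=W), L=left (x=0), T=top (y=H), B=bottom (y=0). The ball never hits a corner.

1. t=2 → L at (0,9); v=(1,3)
2. t=1/3 → T at (1/3,10); v=(1,-3)
3. t=10/3 → B at (11/3,0); v=(1,3)
4. t=4/3 → R at (5,4); v=(-1,3)
5. t=2 → T at (3,10); v=(-1,-3)
6. t=3 → L at (0,1); v=(1,-3)

Final position: (0,1)
Wall sequence: LTBRTL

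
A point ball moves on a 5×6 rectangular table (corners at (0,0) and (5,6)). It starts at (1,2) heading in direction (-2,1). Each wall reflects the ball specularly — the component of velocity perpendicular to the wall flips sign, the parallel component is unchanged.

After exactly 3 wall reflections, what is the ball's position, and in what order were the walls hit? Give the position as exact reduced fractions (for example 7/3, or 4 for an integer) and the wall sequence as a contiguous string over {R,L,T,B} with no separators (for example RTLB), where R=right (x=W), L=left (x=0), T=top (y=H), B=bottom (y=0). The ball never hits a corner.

1. t=1/2 → L at (0,5/2); v=(2,1)
2. t=5/2 → R at (5,5); v=(-2,1)
3. t=1 → T at (3,6); v=(-2,-1)

Final position: (3,6)
Wall sequence: LRT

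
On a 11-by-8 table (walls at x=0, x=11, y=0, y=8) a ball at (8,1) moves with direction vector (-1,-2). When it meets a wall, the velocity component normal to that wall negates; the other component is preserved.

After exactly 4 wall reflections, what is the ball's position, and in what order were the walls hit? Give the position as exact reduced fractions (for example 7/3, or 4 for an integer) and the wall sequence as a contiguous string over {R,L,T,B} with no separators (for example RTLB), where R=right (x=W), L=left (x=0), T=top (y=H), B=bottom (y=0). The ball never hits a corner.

Final position: (1/2,0)
Wall sequence: BTLB

1. t=1/2 → B at (15/2,0); v=(-1,2)
2. t=4 → T at (7/2,8); v=(-1,-2)
3. t=7/2 → L at (0,1); v=(1,-2)
4. t=1/2 → B at (1/2,0); v=(1,2)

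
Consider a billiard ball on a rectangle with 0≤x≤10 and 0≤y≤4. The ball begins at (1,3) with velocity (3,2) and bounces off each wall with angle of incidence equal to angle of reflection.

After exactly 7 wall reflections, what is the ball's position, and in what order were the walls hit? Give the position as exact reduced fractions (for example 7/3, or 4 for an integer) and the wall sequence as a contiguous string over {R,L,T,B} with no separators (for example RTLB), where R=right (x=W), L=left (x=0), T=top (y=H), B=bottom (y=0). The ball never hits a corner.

1. t=1/2 → T at (5/2,4); v=(3,-2)
2. t=2 → B at (17/2,0); v=(3,2)
3. t=1/2 → R at (10,1); v=(-3,2)
4. t=3/2 → T at (11/2,4); v=(-3,-2)
5. t=11/6 → L at (0,1/3); v=(3,-2)
6. t=1/6 → B at (1/2,0); v=(3,2)
7. t=2 → T at (13/2,4); v=(3,-2)

Final position: (13/2,4)
Wall sequence: TBRTLBT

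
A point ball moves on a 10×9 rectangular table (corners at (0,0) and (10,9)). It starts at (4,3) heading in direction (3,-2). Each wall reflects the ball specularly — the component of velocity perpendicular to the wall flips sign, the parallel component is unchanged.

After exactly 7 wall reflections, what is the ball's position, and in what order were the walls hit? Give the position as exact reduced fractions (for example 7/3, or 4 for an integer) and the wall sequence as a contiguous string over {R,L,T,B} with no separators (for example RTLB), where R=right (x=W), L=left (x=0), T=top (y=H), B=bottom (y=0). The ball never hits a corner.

Final position: (0,3)
Wall sequence: BRLTRBL

1. t=3/2 → B at (17/2,0); v=(3,2)
2. t=1/2 → R at (10,1); v=(-3,2)
3. t=10/3 → L at (0,23/3); v=(3,2)
4. t=2/3 → T at (2,9); v=(3,-2)
5. t=8/3 → R at (10,11/3); v=(-3,-2)
6. t=11/6 → B at (9/2,0); v=(-3,2)
7. t=3/2 → L at (0,3); v=(3,2)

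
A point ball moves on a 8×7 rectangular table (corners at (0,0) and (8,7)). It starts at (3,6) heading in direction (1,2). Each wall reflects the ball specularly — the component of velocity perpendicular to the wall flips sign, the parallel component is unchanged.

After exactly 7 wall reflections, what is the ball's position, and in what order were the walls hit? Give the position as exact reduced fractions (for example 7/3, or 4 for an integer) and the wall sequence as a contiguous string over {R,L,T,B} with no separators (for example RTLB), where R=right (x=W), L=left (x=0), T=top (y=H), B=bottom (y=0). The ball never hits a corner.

1. t=1/2 → T at (7/2,7); v=(1,-2)
2. t=7/2 → B at (7,0); v=(1,2)
3. t=1 → R at (8,2); v=(-1,2)
4. t=5/2 → T at (11/2,7); v=(-1,-2)
5. t=7/2 → B at (2,0); v=(-1,2)
6. t=2 → L at (0,4); v=(1,2)
7. t=3/2 → T at (3/2,7); v=(1,-2)

Final position: (3/2,7)
Wall sequence: TBRTBLT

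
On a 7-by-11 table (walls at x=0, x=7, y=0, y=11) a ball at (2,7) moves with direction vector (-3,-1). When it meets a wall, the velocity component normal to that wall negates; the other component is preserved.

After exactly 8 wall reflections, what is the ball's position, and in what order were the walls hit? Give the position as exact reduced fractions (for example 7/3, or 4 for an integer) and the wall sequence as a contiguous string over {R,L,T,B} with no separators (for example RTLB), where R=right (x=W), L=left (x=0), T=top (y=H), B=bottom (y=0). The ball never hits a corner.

Final position: (0,23/3)
Wall sequence: LRLBRLRL

1. t=2/3 → L at (0,19/3); v=(3,-1)
2. t=7/3 → R at (7,4); v=(-3,-1)
3. t=7/3 → L at (0,5/3); v=(3,-1)
4. t=5/3 → B at (5,0); v=(3,1)
5. t=2/3 → R at (7,2/3); v=(-3,1)
6. t=7/3 → L at (0,3); v=(3,1)
7. t=7/3 → R at (7,16/3); v=(-3,1)
8. t=7/3 → L at (0,23/3); v=(3,1)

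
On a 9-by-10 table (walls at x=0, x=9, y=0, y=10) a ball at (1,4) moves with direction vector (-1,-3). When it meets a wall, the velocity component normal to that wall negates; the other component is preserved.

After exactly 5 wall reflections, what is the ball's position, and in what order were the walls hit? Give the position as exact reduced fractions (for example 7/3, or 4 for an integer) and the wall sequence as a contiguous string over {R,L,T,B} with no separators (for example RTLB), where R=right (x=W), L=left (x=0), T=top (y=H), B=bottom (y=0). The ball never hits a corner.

1. t=1 → L at (0,1); v=(1,-3)
2. t=1/3 → B at (1/3,0); v=(1,3)
3. t=10/3 → T at (11/3,10); v=(1,-3)
4. t=10/3 → B at (7,0); v=(1,3)
5. t=2 → R at (9,6); v=(-1,3)

Final position: (9,6)
Wall sequence: LBTBR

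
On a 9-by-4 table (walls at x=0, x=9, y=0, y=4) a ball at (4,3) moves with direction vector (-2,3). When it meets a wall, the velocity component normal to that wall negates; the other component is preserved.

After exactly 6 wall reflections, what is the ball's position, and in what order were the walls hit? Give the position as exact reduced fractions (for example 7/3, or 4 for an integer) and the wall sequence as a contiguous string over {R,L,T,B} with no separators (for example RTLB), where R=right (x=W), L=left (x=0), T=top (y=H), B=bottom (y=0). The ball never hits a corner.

1. t=1/3 → T at (10/3,4); v=(-2,-3)
2. t=4/3 → B at (2/3,0); v=(-2,3)
3. t=1/3 → L at (0,1); v=(2,3)
4. t=1 → T at (2,4); v=(2,-3)
5. t=4/3 → B at (14/3,0); v=(2,3)
6. t=4/3 → T at (22/3,4); v=(2,-3)

Final position: (22/3,4)
Wall sequence: TBLTBT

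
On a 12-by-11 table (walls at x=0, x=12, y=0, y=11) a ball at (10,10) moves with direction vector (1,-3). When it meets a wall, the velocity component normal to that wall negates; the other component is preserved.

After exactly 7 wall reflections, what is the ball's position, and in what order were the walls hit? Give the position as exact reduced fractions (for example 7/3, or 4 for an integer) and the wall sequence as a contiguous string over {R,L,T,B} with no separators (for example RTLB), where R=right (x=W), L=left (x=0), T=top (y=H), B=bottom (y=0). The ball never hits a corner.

1. t=2 → R at (12,4); v=(-1,-3)
2. t=4/3 → B at (32/3,0); v=(-1,3)
3. t=11/3 → T at (7,11); v=(-1,-3)
4. t=11/3 → B at (10/3,0); v=(-1,3)
5. t=10/3 → L at (0,10); v=(1,3)
6. t=1/3 → T at (1/3,11); v=(1,-3)
7. t=11/3 → B at (4,0); v=(1,3)

Final position: (4,0)
Wall sequence: RBTBLTB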